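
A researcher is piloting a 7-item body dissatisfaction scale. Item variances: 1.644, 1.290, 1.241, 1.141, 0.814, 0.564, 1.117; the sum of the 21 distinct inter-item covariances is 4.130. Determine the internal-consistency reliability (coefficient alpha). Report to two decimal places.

Σσᵢ² = 1.644 + 1.290 + 1.241 + 1.141 + 0.814 + 0.564 + 1.117 = 7.811
Sum of distinct covariances = 4.130
total variance = Σσᵢ² + 2·Σcov = 7.811 + 2 × 4.130 = 16.071
α = (7/6)·(1 − 7.811/16.071) = 0.60

α = 0.60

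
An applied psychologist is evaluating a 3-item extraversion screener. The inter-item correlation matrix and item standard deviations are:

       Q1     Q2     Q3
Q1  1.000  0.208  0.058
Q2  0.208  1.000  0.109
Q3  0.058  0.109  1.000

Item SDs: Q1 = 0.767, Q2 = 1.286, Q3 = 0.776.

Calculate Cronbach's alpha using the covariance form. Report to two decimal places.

Cronbach's alpha = 0.30

Σσ²ᵢ = 0.767² + 1.286² + 0.776² = 2.8443
Covariances σ_ij = r_ij · s_i · s_j:
  σ(Q1,Q2) = 0.208 × 0.767 × 1.286 = 0.2052
  σ(Q1,Q3) = 0.058 × 0.767 × 0.776 = 0.0345
  σ(Q2,Q3) = 0.109 × 1.286 × 0.776 = 0.1088
σ²_T = Σσ²ᵢ + 2·Σσ_ij = 2.8443 + 2 × 0.3485 = 3.5413
α = (3/2)·(1 − 2.8443/3.5413) = 0.30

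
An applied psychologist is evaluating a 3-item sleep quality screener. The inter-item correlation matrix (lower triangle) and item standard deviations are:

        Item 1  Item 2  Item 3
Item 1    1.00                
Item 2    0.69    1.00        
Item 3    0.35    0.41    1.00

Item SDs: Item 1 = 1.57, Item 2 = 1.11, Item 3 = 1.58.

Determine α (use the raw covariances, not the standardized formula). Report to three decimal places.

Σσ²ᵢ = 1.57² + 1.11² + 1.58² = 6.1934
Covariances σ_ij = r_ij · s_i · s_j:
  σ(Item 1,Item 2) = 0.69 × 1.57 × 1.11 = 1.2025
  σ(Item 1,Item 3) = 0.35 × 1.57 × 1.58 = 0.8682
  σ(Item 2,Item 3) = 0.41 × 1.11 × 1.58 = 0.7191
σ²_T = Σσ²ᵢ + 2·Σσ_ij = 6.1934 + 2 × 2.7898 = 11.7730
α = (3/2)·(1 − 6.1934/11.7730) = 0.711

α = 0.711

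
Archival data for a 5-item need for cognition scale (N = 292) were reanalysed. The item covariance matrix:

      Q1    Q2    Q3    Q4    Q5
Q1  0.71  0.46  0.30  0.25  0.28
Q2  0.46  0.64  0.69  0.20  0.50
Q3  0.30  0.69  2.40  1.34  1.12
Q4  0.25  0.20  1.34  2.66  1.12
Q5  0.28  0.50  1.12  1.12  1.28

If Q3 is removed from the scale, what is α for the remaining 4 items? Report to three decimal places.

Remaining items: Q1, Q2, Q4, Q5 (k = 4).
ΣVar(i) = 0.71 + 0.64 + 2.66 + 1.28 = 5.29
Var(T) = 5.29 + 2 × 2.81 = 10.91
α (item deleted) = (4/3)·(1 − 5.29/10.91) = 0.687

α = 0.687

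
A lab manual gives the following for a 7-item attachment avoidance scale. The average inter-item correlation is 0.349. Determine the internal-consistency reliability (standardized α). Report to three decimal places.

α = 0.790

Standardized α = k·r̄ / (1 + (k−1)·r̄) = 7 × 0.349 / (1 + 6 × 0.349)
  = 2.4430 / 3.0940 = 0.790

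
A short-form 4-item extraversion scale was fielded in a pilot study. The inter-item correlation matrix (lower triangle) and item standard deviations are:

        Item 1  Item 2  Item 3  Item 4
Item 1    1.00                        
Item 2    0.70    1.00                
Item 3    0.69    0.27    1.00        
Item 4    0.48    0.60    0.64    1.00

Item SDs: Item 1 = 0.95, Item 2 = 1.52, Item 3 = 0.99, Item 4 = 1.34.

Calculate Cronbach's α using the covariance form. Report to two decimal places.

Σσ²ᵢ = 0.95² + 1.52² + 0.99² + 1.34² = 5.9886
Covariances σ_ij = r_ij · s_i · s_j:
  σ(Item 1,Item 2) = 0.70 × 0.95 × 1.52 = 1.0108
  σ(Item 1,Item 3) = 0.69 × 0.95 × 0.99 = 0.6489
  σ(Item 1,Item 4) = 0.48 × 0.95 × 1.34 = 0.6110
  σ(Item 2,Item 3) = 0.27 × 1.52 × 0.99 = 0.4063
  σ(Item 2,Item 4) = 0.60 × 1.52 × 1.34 = 1.2221
  σ(Item 3,Item 4) = 0.64 × 0.99 × 1.34 = 0.8490
σ²_T = Σσ²ᵢ + 2·Σσ_ij = 5.9886 + 2 × 4.7481 = 15.4848
α = (4/3)·(1 − 5.9886/15.4848) = 0.82

Cronbach's α = 0.82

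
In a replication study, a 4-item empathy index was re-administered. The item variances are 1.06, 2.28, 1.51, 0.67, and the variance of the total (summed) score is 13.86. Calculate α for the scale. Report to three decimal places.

Σσ²ᵢ = 1.06 + 2.28 + 1.51 + 0.67 = 5.52
α = (k/(k−1))·(1 − Σσ²ᵢ/σ²_total) = (4/3)·(1 − 5.52/13.86) = 0.802

α = 0.802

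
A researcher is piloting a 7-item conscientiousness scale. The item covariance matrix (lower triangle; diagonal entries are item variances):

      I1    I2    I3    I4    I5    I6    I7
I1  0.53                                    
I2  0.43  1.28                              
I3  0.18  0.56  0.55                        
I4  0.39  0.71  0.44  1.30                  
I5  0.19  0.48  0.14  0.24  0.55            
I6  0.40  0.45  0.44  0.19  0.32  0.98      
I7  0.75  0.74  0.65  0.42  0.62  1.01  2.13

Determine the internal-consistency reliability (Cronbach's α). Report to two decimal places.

Cronbach's α = 0.85

sum of item variances = 0.53 + 1.28 + 0.55 + 1.30 + 0.55 + 0.98 + 2.13 = 7.32
Sum of the distinct covariances = 9.75
Var(T) = 7.32 + 2 × 9.75 = 26.82
α = (k/(k−1))·(1 − sum of item variances/Var(T)) = (7/6)·(1 − 7.32/26.82) = 0.85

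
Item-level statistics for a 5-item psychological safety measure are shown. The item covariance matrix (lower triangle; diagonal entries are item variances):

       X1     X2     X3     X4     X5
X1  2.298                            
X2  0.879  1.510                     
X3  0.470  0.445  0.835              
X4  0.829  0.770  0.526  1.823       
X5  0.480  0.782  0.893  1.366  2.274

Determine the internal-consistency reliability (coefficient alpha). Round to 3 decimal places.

Σσᵢ² = 2.298 + 1.510 + 0.835 + 1.823 + 2.274 = 8.740
Σ_{i<j} σ_ij = 7.440
σ²_T = 8.740 + 2 × 7.440 = 23.620
α = (k/(k−1))·(1 − Σσᵢ²/σ²_T) = (5/4)·(1 − 8.740/23.620) = 0.787

coefficient alpha = 0.787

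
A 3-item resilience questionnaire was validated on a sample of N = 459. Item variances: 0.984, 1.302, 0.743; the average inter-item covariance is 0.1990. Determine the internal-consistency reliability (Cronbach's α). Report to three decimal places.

α = 0.424

sum of item variances = 0.984 + 1.302 + 0.743 = 3.029
Sum of the 3 distinct covariances = 3 × 0.1990 = 0.5970
σ²_total = sum of item variances + 2·Σcov = 3.029 + 2 × 0.5970 = 4.2230
α = (3/2)·(1 − 3.029/4.2230) = 0.424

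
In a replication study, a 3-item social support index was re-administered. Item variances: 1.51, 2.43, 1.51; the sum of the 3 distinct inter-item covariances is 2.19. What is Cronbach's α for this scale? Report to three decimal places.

α = 0.668

Σσᵢ² = 1.51 + 2.43 + 1.51 = 5.45
Sum of distinct covariances = 2.19
σ²_T = Σσᵢ² + 2·Σcov = 5.45 + 2 × 2.19 = 9.83
α = (3/2)·(1 − 5.45/9.83) = 0.668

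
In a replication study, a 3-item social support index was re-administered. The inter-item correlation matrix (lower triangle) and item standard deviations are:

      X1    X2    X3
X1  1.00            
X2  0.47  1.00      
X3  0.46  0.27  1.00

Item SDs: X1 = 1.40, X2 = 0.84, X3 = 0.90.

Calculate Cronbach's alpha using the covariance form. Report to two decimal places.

Σσ²ᵢ = 1.40² + 0.84² + 0.90² = 3.4756
Covariances σ_ij = r_ij · s_i · s_j:
  σ(X1,X2) = 0.47 × 1.40 × 0.84 = 0.5527
  σ(X1,X3) = 0.46 × 1.40 × 0.90 = 0.5796
  σ(X2,X3) = 0.27 × 0.84 × 0.90 = 0.2041
σ²_T = Σσ²ᵢ + 2·Σσ_ij = 3.4756 + 2 × 1.3364 = 6.1484
α = (3/2)·(1 − 3.4756/6.1484) = 0.65

α = 0.65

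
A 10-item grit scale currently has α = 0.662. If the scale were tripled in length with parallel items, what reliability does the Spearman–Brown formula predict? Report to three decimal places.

predicted reliability = 0.855

Length factor m = 3
α' = m·α / (1 + (m−1)·α)
   = 3 × 0.662 / (1 + (3 − 1) × 0.662)
   = 1.9860 / 2.3240 = 0.855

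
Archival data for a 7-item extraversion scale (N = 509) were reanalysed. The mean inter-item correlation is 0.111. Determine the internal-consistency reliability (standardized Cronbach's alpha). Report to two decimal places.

Standardized α = k·r̄ / (1 + (k−1)·r̄) = 7 × 0.111 / (1 + 6 × 0.111)
  = 0.7770 / 1.6660 = 0.47

α = 0.47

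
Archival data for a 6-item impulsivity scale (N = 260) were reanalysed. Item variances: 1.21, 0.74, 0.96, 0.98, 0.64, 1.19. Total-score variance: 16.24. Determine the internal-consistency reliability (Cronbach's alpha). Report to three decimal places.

Σσ²ᵢ = 1.21 + 0.74 + 0.96 + 0.98 + 0.64 + 1.19 = 5.72
α = (k/(k−1))·(1 − Σσ²ᵢ/Var(T)) = (6/5)·(1 − 5.72/16.24) = 0.777

Cronbach's alpha = 0.777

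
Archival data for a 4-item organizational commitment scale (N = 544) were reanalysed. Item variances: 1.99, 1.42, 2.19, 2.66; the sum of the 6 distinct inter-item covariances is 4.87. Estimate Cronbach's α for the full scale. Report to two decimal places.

sum of item variances = 1.99 + 1.42 + 2.19 + 2.66 = 8.26
Sum of distinct covariances = 4.87
σ²_total = sum of item variances + 2·Σcov = 8.26 + 2 × 4.87 = 18.00
α = (4/3)·(1 − 8.26/18.00) = 0.72

α = 0.72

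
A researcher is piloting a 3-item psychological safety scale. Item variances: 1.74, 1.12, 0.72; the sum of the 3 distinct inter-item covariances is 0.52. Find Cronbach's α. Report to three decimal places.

sum of item variances = 1.74 + 1.12 + 0.72 = 3.58
Sum of distinct covariances = 0.52
σ²_total = sum of item variances + 2·Σcov = 3.58 + 2 × 0.52 = 4.62
α = (3/2)·(1 − 3.58/4.62) = 0.338

Cronbach's α = 0.338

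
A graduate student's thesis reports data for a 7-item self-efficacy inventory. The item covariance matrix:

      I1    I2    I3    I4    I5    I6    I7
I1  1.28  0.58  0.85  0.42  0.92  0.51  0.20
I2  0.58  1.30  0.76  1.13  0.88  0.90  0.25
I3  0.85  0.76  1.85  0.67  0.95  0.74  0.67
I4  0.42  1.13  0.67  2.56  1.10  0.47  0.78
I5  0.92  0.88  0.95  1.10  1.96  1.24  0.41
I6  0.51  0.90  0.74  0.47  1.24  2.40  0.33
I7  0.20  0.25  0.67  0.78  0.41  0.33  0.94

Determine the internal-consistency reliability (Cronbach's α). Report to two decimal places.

Σσ²ᵢ = 1.28 + 1.30 + 1.85 + 2.56 + 1.96 + 2.40 + 0.94 = 12.29
Sum of the distinct covariances = 14.76
Var(T) = 12.29 + 2 × 14.76 = 41.81
α = (k/(k−1))·(1 − Σσ²ᵢ/Var(T)) = (7/6)·(1 − 12.29/41.81) = 0.82

α = 0.82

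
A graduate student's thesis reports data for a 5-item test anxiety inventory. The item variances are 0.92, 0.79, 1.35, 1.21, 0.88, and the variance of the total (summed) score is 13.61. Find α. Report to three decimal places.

α = 0.777

sum of item variances = 0.92 + 0.79 + 1.35 + 1.21 + 0.88 = 5.15
α = (k/(k−1))·(1 − sum of item variances/Var(T)) = (5/4)·(1 − 5.15/13.61) = 0.777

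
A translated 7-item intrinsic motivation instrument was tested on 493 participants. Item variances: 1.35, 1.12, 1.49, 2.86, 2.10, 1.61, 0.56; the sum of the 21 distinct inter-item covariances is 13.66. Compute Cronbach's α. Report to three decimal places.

Cronbach's α = 0.830

Σσ²ᵢ = 1.35 + 1.12 + 1.49 + 2.86 + 2.10 + 1.61 + 0.56 = 11.09
Sum of distinct covariances = 13.66
total variance = Σσ²ᵢ + 2·Σcov = 11.09 + 2 × 13.66 = 38.41
α = (7/6)·(1 − 11.09/38.41) = 0.830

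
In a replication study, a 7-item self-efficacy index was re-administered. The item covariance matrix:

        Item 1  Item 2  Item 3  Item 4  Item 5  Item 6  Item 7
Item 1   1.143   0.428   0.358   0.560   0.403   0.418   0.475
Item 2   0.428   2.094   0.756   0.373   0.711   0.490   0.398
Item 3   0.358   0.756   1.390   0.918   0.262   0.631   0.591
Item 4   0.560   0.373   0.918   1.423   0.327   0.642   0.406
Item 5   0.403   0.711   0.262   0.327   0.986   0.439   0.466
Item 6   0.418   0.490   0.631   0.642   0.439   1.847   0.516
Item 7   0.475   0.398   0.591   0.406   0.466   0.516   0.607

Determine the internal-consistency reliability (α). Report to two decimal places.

Σσ²ᵢ = 1.143 + 2.094 + 1.390 + 1.423 + 0.986 + 1.847 + 0.607 = 9.490
Sum of the distinct covariances = 10.568
total variance = 9.490 + 2 × 10.568 = 30.626
α = (k/(k−1))·(1 − Σσ²ᵢ/total variance) = (7/6)·(1 − 9.490/30.626) = 0.81

α = 0.81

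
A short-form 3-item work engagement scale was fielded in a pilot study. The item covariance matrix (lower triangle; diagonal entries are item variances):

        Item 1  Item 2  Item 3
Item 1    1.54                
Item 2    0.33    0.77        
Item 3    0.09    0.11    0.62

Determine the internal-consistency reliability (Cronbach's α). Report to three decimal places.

Cronbach's α = 0.398

Σσᵢ² = 1.54 + 0.77 + 0.62 = 2.93
Sum of off-diagonal covariances = 0.53
total variance = 2.93 + 2 × 0.53 = 3.99
α = (k/(k−1))·(1 − Σσᵢ²/total variance) = (3/2)·(1 − 2.93/3.99) = 0.398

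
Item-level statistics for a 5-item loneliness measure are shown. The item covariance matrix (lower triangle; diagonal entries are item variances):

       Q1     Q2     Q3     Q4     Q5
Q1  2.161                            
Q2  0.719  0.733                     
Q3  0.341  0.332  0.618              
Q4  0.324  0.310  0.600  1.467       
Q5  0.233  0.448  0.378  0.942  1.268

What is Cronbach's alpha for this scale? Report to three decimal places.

Σσ²ᵢ = 2.161 + 0.733 + 0.618 + 1.467 + 1.268 = 6.247
Σ_{i<j} σ_ij = 4.627
Var(T) = 6.247 + 2 × 4.627 = 15.501
α = (k/(k−1))·(1 − Σσ²ᵢ/Var(T)) = (5/4)·(1 − 6.247/15.501) = 0.746

α = 0.746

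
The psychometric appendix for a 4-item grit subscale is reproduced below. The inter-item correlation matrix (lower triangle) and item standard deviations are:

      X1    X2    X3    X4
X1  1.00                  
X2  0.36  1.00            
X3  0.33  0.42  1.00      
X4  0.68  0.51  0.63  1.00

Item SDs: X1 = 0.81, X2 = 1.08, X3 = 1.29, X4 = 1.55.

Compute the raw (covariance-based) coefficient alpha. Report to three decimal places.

α = 0.785

Σσ²ᵢ = 0.81² + 1.08² + 1.29² + 1.55² = 5.8891
Covariances σ_ij = r_ij · s_i · s_j:
  σ(X1,X2) = 0.36 × 0.81 × 1.08 = 0.3149
  σ(X1,X3) = 0.33 × 0.81 × 1.29 = 0.3448
  σ(X1,X4) = 0.68 × 0.81 × 1.55 = 0.8537
  σ(X2,X3) = 0.42 × 1.08 × 1.29 = 0.5851
  σ(X2,X4) = 0.51 × 1.08 × 1.55 = 0.8537
  σ(X3,X4) = 0.63 × 1.29 × 1.55 = 1.2597
σ²_T = Σσ²ᵢ + 2·Σσ_ij = 5.8891 + 2 × 4.2119 = 14.3129
α = (4/3)·(1 − 5.8891/14.3129) = 0.785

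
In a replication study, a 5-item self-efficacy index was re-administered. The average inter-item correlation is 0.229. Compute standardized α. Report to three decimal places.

standardized α = 0.598

Standardized α = k·r̄ / (1 + (k−1)·r̄) = 5 × 0.229 / (1 + 4 × 0.229)
  = 1.1450 / 1.9160 = 0.598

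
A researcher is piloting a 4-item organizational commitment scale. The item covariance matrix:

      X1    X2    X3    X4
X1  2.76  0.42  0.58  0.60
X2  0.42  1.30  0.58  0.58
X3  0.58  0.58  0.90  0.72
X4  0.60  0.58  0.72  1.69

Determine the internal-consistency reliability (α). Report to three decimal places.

Σσᵢ² = 2.76 + 1.30 + 0.90 + 1.69 = 6.65
Sum of the distinct covariances = 3.48
total variance = 6.65 + 2 × 3.48 = 13.61
α = (k/(k−1))·(1 − Σσᵢ²/total variance) = (4/3)·(1 − 6.65/13.61) = 0.682

α = 0.682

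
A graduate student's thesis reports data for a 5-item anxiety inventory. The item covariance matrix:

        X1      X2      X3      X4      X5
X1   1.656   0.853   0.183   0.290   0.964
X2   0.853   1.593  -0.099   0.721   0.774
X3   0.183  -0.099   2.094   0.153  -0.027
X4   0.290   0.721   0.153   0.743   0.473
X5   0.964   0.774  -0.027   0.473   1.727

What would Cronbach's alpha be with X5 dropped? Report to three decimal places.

Remaining items: X1, X2, X3, X4 (k = 4).
ΣVar(i) = 1.656 + 1.593 + 2.094 + 0.743 = 6.086
Var(T) = 6.086 + 2 × 2.101 = 10.288
α (item deleted) = (4/3)·(1 − 6.086/10.288) = 0.545

α = 0.545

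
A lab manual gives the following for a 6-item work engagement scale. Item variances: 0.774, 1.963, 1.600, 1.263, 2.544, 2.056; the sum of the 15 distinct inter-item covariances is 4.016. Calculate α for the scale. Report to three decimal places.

Σσᵢ² = 0.774 + 1.963 + 1.600 + 1.263 + 2.544 + 2.056 = 10.200
Sum of distinct covariances = 4.016
Var(T) = Σσᵢ² + 2·Σcov = 10.200 + 2 × 4.016 = 18.232
α = (6/5)·(1 − 10.200/18.232) = 0.529

α = 0.529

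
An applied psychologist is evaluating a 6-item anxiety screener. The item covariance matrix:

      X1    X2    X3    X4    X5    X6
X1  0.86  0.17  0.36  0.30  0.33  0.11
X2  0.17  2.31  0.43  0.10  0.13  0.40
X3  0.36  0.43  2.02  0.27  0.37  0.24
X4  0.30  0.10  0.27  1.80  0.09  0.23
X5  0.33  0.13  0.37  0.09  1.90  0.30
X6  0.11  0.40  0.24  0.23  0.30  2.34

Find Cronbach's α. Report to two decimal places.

α = 0.49

ΣVar(i) = 0.86 + 2.31 + 2.02 + 1.80 + 1.90 + 2.34 = 11.23
Σ_{i<j} σ_ij = 3.83
σ²_total = 11.23 + 2 × 3.83 = 18.89
α = (k/(k−1))·(1 − ΣVar(i)/σ²_total) = (6/5)·(1 − 11.23/18.89) = 0.49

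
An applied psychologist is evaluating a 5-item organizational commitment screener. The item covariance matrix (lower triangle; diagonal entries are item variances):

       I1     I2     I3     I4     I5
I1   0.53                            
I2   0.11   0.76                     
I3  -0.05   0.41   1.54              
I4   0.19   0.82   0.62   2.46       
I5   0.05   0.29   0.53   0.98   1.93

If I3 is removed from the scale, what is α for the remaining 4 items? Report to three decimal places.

α = 0.616

Remaining items: I1, I2, I4, I5 (k = 4).
sum of item variances = 0.53 + 0.76 + 2.46 + 1.93 = 5.68
σ²_total = 5.68 + 2 × 2.44 = 10.56
α (item deleted) = (4/3)·(1 − 5.68/10.56) = 0.616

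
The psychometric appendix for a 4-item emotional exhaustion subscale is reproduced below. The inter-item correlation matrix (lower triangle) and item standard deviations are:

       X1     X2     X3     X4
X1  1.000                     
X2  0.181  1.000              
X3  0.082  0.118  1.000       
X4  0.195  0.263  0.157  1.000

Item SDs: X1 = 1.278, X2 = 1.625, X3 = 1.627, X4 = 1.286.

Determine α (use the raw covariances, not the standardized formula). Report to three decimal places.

α = 0.432

Σσ²ᵢ = 1.278² + 1.625² + 1.627² + 1.286² = 8.5748
Covariances σ_ij = r_ij · s_i · s_j:
  σ(X1,X2) = 0.181 × 1.278 × 1.625 = 0.3759
  σ(X1,X3) = 0.082 × 1.278 × 1.627 = 0.1705
  σ(X1,X4) = 0.195 × 1.278 × 1.286 = 0.3205
  σ(X2,X3) = 0.118 × 1.625 × 1.627 = 0.3120
  σ(X2,X4) = 0.263 × 1.625 × 1.286 = 0.5496
  σ(X3,X4) = 0.157 × 1.627 × 1.286 = 0.3285
σ²_T = Σσ²ᵢ + 2·Σσ_ij = 8.5748 + 2 × 2.0570 = 12.6888
α = (4/3)·(1 − 8.5748/12.6888) = 0.432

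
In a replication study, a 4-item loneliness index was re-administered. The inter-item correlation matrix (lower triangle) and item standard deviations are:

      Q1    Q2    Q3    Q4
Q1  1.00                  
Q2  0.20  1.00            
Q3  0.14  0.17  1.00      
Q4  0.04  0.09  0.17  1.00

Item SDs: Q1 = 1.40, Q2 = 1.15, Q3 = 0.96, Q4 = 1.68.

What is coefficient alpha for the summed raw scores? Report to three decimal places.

Σσ²ᵢ = 1.40² + 1.15² + 0.96² + 1.68² = 7.0265
Covariances σ_ij = r_ij · s_i · s_j:
  σ(Q1,Q2) = 0.20 × 1.40 × 1.15 = 0.3220
  σ(Q1,Q3) = 0.14 × 1.40 × 0.96 = 0.1882
  σ(Q1,Q4) = 0.04 × 1.40 × 1.68 = 0.0941
  σ(Q2,Q3) = 0.17 × 1.15 × 0.96 = 0.1877
  σ(Q2,Q4) = 0.09 × 1.15 × 1.68 = 0.1739
  σ(Q3,Q4) = 0.17 × 0.96 × 1.68 = 0.2742
σ²_T = Σσ²ᵢ + 2·Σσ_ij = 7.0265 + 2 × 1.2401 = 9.5067
α = (4/3)·(1 − 7.0265/9.5067) = 0.348

coefficient alpha = 0.348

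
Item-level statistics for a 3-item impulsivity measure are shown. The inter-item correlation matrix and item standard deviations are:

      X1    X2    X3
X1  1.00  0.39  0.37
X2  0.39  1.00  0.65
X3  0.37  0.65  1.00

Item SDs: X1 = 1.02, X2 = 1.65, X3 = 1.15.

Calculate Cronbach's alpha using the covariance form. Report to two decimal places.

Σσ²ᵢ = 1.02² + 1.65² + 1.15² = 5.0854
Covariances σ_ij = r_ij · s_i · s_j:
  σ(X1,X2) = 0.39 × 1.02 × 1.65 = 0.6564
  σ(X1,X3) = 0.37 × 1.02 × 1.15 = 0.4340
  σ(X2,X3) = 0.65 × 1.65 × 1.15 = 1.2334
σ²_T = Σσ²ᵢ + 2·Σσ_ij = 5.0854 + 2 × 2.3238 = 9.7330
α = (3/2)·(1 − 5.0854/9.7330) = 0.72

Cronbach's alpha = 0.72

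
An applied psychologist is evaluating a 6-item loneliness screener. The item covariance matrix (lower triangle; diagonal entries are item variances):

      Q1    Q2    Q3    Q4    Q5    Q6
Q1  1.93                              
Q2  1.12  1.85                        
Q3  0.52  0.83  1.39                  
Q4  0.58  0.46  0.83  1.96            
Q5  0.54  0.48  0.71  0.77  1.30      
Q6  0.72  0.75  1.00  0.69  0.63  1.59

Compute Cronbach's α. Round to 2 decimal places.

α = 0.82

sum of item variances = 1.93 + 1.85 + 1.39 + 1.96 + 1.30 + 1.59 = 10.02
Σ_{i<j} σ_ij = 10.63
total variance = 10.02 + 2 × 10.63 = 31.28
α = (k/(k−1))·(1 − sum of item variances/total variance) = (6/5)·(1 − 10.02/31.28) = 0.82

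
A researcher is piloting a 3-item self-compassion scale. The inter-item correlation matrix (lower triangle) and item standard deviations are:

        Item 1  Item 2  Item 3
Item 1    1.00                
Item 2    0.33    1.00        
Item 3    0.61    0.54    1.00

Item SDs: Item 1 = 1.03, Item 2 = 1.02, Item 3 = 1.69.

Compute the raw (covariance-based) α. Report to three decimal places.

Σσ²ᵢ = 1.03² + 1.02² + 1.69² = 4.9574
Covariances σ_ij = r_ij · s_i · s_j:
  σ(Item 1,Item 2) = 0.33 × 1.03 × 1.02 = 0.3467
  σ(Item 1,Item 3) = 0.61 × 1.03 × 1.69 = 1.0618
  σ(Item 2,Item 3) = 0.54 × 1.02 × 1.69 = 0.9309
σ²_T = Σσ²ᵢ + 2·Σσ_ij = 4.9574 + 2 × 2.3394 = 9.6362
α = (3/2)·(1 − 4.9574/9.6362) = 0.728

α = 0.728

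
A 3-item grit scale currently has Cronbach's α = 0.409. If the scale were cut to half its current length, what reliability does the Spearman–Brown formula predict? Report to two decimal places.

predicted reliability = 0.26

Length factor m = 1/2
α' = m·α / (1 − (1−m)·α)
   = 1/2 × 0.409 / (1 − (1 − 1/2) × 0.409)
   = 0.2045 / 0.7955 = 0.26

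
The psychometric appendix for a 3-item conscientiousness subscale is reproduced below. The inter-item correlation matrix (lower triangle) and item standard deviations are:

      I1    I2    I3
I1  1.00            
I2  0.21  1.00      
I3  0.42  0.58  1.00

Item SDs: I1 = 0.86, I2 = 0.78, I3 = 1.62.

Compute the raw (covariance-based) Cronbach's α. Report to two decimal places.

Σσ²ᵢ = 0.86² + 0.78² + 1.62² = 3.9724
Covariances σ_ij = r_ij · s_i · s_j:
  σ(I1,I2) = 0.21 × 0.86 × 0.78 = 0.1409
  σ(I1,I3) = 0.42 × 0.86 × 1.62 = 0.5851
  σ(I2,I3) = 0.58 × 0.78 × 1.62 = 0.7329
σ²_T = Σσ²ᵢ + 2·Σσ_ij = 3.9724 + 2 × 1.4589 = 6.8902
α = (3/2)·(1 − 3.9724/6.8902) = 0.64

α = 0.64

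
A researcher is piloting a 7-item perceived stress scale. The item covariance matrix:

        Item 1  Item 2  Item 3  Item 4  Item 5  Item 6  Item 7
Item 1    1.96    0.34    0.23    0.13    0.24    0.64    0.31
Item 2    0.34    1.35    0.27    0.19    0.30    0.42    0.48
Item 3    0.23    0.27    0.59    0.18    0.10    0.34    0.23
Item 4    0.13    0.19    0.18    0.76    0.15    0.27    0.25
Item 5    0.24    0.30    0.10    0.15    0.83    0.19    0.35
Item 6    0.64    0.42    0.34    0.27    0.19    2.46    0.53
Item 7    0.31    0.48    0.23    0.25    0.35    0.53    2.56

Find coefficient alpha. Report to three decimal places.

ΣVar(i) = 1.96 + 1.35 + 0.59 + 0.76 + 0.83 + 2.46 + 2.56 = 10.51
Sum of the distinct covariances = 6.14
σ²_T = 10.51 + 2 × 6.14 = 22.79
α = (k/(k−1))·(1 − ΣVar(i)/σ²_T) = (7/6)·(1 − 10.51/22.79) = 0.629

α = 0.629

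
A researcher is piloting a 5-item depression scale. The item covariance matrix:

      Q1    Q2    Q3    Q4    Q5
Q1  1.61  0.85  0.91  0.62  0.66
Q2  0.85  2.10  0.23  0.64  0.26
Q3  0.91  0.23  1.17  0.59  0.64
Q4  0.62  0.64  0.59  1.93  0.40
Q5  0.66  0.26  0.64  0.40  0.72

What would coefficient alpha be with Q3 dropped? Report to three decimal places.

Remaining items: Q1, Q2, Q4, Q5 (k = 4).
sum of item variances = 1.61 + 2.10 + 1.93 + 0.72 = 6.36
total variance = 6.36 + 2 × 3.43 = 13.22
α (item deleted) = (4/3)·(1 − 6.36/13.22) = 0.692

α = 0.692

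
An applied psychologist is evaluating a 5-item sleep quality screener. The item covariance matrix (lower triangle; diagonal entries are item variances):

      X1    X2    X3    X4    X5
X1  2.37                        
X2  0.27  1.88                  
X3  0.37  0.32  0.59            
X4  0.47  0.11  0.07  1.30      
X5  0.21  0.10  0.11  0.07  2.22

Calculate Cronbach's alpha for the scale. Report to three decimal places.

α = 0.418

Σσ²ᵢ = 2.37 + 1.88 + 0.59 + 1.30 + 2.22 = 8.36
Sum of the distinct covariances = 2.10
Var(T) = 8.36 + 2 × 2.10 = 12.56
α = (k/(k−1))·(1 − Σσ²ᵢ/Var(T)) = (5/4)·(1 − 8.36/12.56) = 0.418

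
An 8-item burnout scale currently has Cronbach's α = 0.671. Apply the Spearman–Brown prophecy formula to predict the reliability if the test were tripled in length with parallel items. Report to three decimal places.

Length factor m = 3
α' = m·α / (1 + (m−1)·α)
   = 3 × 0.671 / (1 + (3 − 1) × 0.671)
   = 2.0130 / 2.3420 = 0.860

predicted reliability = 0.860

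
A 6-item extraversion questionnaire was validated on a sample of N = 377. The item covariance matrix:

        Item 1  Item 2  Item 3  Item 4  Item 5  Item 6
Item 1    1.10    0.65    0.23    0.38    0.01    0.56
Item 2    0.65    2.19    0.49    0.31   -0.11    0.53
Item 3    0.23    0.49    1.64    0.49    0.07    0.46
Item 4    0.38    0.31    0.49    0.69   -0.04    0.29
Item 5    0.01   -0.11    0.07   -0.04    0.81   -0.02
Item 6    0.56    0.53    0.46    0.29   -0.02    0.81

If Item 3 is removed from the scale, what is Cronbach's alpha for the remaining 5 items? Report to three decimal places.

Cronbach's alpha = 0.597

Remaining items: Item 1, Item 2, Item 4, Item 5, Item 6 (k = 5).
Σσᵢ² = 1.10 + 2.19 + 0.69 + 0.81 + 0.81 = 5.60
total variance = 5.60 + 2 × 2.56 = 10.72
α (item deleted) = (5/4)·(1 − 5.60/10.72) = 0.597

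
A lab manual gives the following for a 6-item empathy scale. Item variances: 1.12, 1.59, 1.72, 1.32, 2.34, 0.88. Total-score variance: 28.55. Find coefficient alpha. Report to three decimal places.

coefficient alpha = 0.823

ΣVar(i) = 1.12 + 1.59 + 1.72 + 1.32 + 2.34 + 0.88 = 8.97
α = (k/(k−1))·(1 − ΣVar(i)/σ²_T) = (6/5)·(1 − 8.97/28.55) = 0.823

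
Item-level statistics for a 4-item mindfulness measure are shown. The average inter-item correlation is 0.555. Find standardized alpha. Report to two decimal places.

Standardized α = k·r̄ / (1 + (k−1)·r̄) = 4 × 0.555 / (1 + 3 × 0.555)
  = 2.2200 / 2.6650 = 0.83

α = 0.83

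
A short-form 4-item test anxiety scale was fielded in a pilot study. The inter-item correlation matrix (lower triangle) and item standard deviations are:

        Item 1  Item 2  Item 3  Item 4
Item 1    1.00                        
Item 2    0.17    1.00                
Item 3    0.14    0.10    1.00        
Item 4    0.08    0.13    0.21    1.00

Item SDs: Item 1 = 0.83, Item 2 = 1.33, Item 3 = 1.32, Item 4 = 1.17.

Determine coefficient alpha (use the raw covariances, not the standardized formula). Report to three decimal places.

α = 0.383

Σσ²ᵢ = 0.83² + 1.33² + 1.32² + 1.17² = 5.5691
Covariances σ_ij = r_ij · s_i · s_j:
  σ(Item 1,Item 2) = 0.17 × 0.83 × 1.33 = 0.1877
  σ(Item 1,Item 3) = 0.14 × 0.83 × 1.32 = 0.1534
  σ(Item 1,Item 4) = 0.08 × 0.83 × 1.17 = 0.0777
  σ(Item 2,Item 3) = 0.10 × 1.33 × 1.32 = 0.1756
  σ(Item 2,Item 4) = 0.13 × 1.33 × 1.17 = 0.2023
  σ(Item 3,Item 4) = 0.21 × 1.32 × 1.17 = 0.3243
σ²_T = Σσ²ᵢ + 2·Σσ_ij = 5.5691 + 2 × 1.1210 = 7.8111
α = (4/3)·(1 − 5.5691/7.8111) = 0.383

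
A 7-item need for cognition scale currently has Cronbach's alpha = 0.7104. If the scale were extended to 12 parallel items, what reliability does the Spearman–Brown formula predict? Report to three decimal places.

predicted reliability = 0.808

Length factor m = 12/7 = 1.7143
α' = m·α / (1 + (m−1)·α)
   = 12/7 × 0.7104 / (1 + (12/7 − 1) × 0.7104)
   = 1.2178 / 1.5074 = 0.808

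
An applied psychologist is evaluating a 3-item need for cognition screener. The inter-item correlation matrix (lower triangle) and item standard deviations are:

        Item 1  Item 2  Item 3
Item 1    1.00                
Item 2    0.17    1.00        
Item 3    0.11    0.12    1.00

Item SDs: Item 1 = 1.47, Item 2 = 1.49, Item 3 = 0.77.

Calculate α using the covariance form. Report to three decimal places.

Σσ²ᵢ = 1.47² + 1.49² + 0.77² = 4.9739
Covariances σ_ij = r_ij · s_i · s_j:
  σ(Item 1,Item 2) = 0.17 × 1.47 × 1.49 = 0.3724
  σ(Item 1,Item 3) = 0.11 × 1.47 × 0.77 = 0.1245
  σ(Item 2,Item 3) = 0.12 × 1.49 × 0.77 = 0.1377
σ²_T = Σσ²ᵢ + 2·Σσ_ij = 4.9739 + 2 × 0.6346 = 6.2431
α = (3/2)·(1 − 4.9739/6.2431) = 0.305

α = 0.305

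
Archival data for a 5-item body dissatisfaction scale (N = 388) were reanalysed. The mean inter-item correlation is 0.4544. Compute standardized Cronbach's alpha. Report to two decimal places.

α = 0.81

Standardized α = k·r̄ / (1 + (k−1)·r̄) = 5 × 0.4544 / (1 + 4 × 0.4544)
  = 2.2720 / 2.8176 = 0.81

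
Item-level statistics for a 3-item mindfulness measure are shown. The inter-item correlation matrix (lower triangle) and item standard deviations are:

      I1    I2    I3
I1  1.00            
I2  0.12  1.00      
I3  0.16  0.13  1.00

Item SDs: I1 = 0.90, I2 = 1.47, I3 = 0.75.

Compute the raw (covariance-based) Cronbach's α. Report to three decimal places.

Σσ²ᵢ = 0.90² + 1.47² + 0.75² = 3.5334
Covariances σ_ij = r_ij · s_i · s_j:
  σ(I1,I2) = 0.12 × 0.90 × 1.47 = 0.1588
  σ(I1,I3) = 0.16 × 0.90 × 0.75 = 0.1080
  σ(I2,I3) = 0.13 × 1.47 × 0.75 = 0.1433
σ²_T = Σσ²ᵢ + 2·Σσ_ij = 3.5334 + 2 × 0.4101 = 4.3536
α = (3/2)·(1 − 3.5334/4.3536) = 0.283

α = 0.283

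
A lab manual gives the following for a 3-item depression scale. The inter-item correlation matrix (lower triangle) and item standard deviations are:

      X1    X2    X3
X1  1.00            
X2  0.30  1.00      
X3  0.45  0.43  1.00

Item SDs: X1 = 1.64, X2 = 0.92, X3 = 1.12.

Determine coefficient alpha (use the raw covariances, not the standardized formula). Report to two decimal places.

Σσ²ᵢ = 1.64² + 0.92² + 1.12² = 4.7904
Covariances σ_ij = r_ij · s_i · s_j:
  σ(X1,X2) = 0.30 × 1.64 × 0.92 = 0.4526
  σ(X1,X3) = 0.45 × 1.64 × 1.12 = 0.8266
  σ(X2,X3) = 0.43 × 0.92 × 1.12 = 0.4431
σ²_T = Σσ²ᵢ + 2·Σσ_ij = 4.7904 + 2 × 1.7223 = 8.2350
α = (3/2)·(1 − 4.7904/8.2350) = 0.63

coefficient alpha = 0.63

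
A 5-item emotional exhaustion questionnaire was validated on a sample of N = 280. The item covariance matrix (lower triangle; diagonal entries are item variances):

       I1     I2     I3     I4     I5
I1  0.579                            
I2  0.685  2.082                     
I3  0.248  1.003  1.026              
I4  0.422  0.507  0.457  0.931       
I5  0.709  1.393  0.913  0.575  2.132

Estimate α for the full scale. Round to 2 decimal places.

Σσ²ᵢ = 0.579 + 2.082 + 1.026 + 0.931 + 2.132 = 6.750
Sum of off-diagonal covariances = 6.912
Var(T) = 6.750 + 2 × 6.912 = 20.574
α = (k/(k−1))·(1 − Σσ²ᵢ/Var(T)) = (5/4)·(1 − 6.750/20.574) = 0.84

α = 0.84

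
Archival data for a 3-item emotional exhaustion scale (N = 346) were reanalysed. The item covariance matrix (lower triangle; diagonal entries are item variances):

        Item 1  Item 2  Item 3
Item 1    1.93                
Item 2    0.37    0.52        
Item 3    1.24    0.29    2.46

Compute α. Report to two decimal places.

Σσ²ᵢ = 1.93 + 0.52 + 2.46 = 4.91
Sum of the distinct covariances = 1.90
total variance = 4.91 + 2 × 1.90 = 8.71
α = (k/(k−1))·(1 − Σσ²ᵢ/total variance) = (3/2)·(1 − 4.91/8.71) = 0.65

α = 0.65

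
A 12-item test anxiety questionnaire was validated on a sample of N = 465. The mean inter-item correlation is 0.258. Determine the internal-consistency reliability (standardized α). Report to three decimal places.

Standardized α = k·r̄ / (1 + (k−1)·r̄) = 12 × 0.258 / (1 + 11 × 0.258)
  = 3.0960 / 3.8380 = 0.807

α = 0.807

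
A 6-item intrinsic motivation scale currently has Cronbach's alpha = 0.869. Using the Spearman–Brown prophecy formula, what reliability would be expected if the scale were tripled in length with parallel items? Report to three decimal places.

predicted reliability = 0.952

Length factor m = 3
α' = m·α / (1 + (m−1)·α)
   = 3 × 0.869 / (1 + (3 − 1) × 0.869)
   = 2.6070 / 2.7380 = 0.952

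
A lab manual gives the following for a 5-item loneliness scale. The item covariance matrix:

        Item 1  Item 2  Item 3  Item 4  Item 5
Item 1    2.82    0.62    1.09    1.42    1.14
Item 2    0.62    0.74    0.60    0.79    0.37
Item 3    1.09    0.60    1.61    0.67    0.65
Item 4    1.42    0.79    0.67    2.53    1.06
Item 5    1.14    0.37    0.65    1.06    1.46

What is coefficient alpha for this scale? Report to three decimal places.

sum of item variances = 2.82 + 0.74 + 1.61 + 2.53 + 1.46 = 9.16
Σ_{i<j} σ_ij = 8.41
σ²_T = 9.16 + 2 × 8.41 = 25.98
α = (k/(k−1))·(1 − sum of item variances/σ²_T) = (5/4)·(1 − 9.16/25.98) = 0.809

α = 0.809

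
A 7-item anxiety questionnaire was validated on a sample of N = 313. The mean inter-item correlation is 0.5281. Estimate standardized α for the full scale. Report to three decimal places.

Standardized α = k·r̄ / (1 + (k−1)·r̄) = 7 × 0.5281 / (1 + 6 × 0.5281)
  = 3.6967 / 4.1686 = 0.887

standardized α = 0.887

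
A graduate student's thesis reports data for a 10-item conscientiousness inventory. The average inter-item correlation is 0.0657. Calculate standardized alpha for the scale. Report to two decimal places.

α = 0.41

Standardized α = k·r̄ / (1 + (k−1)·r̄) = 10 × 0.0657 / (1 + 9 × 0.0657)
  = 0.6570 / 1.5913 = 0.41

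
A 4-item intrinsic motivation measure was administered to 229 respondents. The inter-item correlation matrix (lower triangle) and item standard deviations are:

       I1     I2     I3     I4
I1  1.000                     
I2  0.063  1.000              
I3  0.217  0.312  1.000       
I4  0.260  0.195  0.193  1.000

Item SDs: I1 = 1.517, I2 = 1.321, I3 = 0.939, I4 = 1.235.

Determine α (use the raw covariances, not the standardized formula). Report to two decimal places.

Σσ²ᵢ = 1.517² + 1.321² + 0.939² + 1.235² = 6.4533
Covariances σ_ij = r_ij · s_i · s_j:
  σ(I1,I2) = 0.063 × 1.517 × 1.321 = 0.1262
  σ(I1,I3) = 0.217 × 1.517 × 0.939 = 0.3091
  σ(I1,I4) = 0.260 × 1.517 × 1.235 = 0.4871
  σ(I2,I3) = 0.312 × 1.321 × 0.939 = 0.3870
  σ(I2,I4) = 0.195 × 1.321 × 1.235 = 0.3181
  σ(I3,I4) = 0.193 × 0.939 × 1.235 = 0.2238
σ²_T = Σσ²ᵢ + 2·Σσ_ij = 6.4533 + 2 × 1.8513 = 10.1559
α = (4/3)·(1 − 6.4533/10.1559) = 0.49

α = 0.49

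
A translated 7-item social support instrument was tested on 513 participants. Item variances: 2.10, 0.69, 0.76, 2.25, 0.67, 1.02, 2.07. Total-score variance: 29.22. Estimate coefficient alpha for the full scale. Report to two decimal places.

α = 0.78

sum of item variances = 2.10 + 0.69 + 0.76 + 2.25 + 0.67 + 1.02 + 2.07 = 9.56
α = (k/(k−1))·(1 − sum of item variances/Var(T)) = (7/6)·(1 − 9.56/29.22) = 0.78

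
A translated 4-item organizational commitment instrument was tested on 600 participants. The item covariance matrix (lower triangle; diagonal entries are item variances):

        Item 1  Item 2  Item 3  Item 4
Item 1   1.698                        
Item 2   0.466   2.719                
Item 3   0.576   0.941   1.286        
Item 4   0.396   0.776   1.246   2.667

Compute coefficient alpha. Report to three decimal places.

α = 0.683

Σσᵢ² = 1.698 + 2.719 + 1.286 + 2.667 = 8.370
Sum of off-diagonal covariances = 4.401
σ²_T = 8.370 + 2 × 4.401 = 17.172
α = (k/(k−1))·(1 − Σσᵢ²/σ²_T) = (4/3)·(1 − 8.370/17.172) = 0.683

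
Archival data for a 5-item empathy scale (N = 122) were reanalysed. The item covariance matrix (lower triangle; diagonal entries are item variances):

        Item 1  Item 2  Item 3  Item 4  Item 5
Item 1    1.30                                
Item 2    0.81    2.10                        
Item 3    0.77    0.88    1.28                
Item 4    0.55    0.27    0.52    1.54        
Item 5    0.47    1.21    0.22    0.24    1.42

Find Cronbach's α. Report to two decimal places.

Σσᵢ² = 1.30 + 2.10 + 1.28 + 1.54 + 1.42 = 7.64
Σ_{i<j} σ_ij = 5.94
total variance = 7.64 + 2 × 5.94 = 19.52
α = (k/(k−1))·(1 − Σσᵢ²/total variance) = (5/4)·(1 − 7.64/19.52) = 0.76

α = 0.76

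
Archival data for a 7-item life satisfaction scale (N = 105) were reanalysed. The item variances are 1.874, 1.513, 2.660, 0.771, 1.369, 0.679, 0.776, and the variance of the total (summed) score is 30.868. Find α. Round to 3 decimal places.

α = 0.802

Σσ²ᵢ = 1.874 + 1.513 + 2.660 + 0.771 + 1.369 + 0.679 + 0.776 = 9.642
α = (k/(k−1))·(1 − Σσ²ᵢ/σ²_T) = (7/6)·(1 − 9.642/30.868) = 0.802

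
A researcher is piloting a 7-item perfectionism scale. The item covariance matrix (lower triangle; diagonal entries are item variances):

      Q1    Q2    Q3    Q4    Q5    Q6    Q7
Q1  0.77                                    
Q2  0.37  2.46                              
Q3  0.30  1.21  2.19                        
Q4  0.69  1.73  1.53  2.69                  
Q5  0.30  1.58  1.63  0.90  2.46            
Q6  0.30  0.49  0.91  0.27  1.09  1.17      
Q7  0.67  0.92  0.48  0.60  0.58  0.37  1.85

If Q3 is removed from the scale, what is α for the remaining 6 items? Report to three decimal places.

Remaining items: Q1, Q2, Q4, Q5, Q6, Q7 (k = 6).
ΣVar(i) = 0.77 + 2.46 + 2.69 + 2.46 + 1.17 + 1.85 = 11.40
Var(T) = 11.40 + 2 × 10.86 = 33.12
α (item deleted) = (6/5)·(1 − 11.40/33.12) = 0.787

α = 0.787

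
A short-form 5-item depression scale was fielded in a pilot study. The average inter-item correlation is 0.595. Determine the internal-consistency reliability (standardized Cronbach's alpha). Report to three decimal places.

α = 0.880

Standardized α = k·r̄ / (1 + (k−1)·r̄) = 5 × 0.595 / (1 + 4 × 0.595)
  = 2.9750 / 3.3800 = 0.880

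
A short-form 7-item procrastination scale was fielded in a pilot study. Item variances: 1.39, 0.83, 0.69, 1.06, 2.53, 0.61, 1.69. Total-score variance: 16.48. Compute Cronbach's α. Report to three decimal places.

sum of item variances = 1.39 + 0.83 + 0.69 + 1.06 + 2.53 + 0.61 + 1.69 = 8.80
α = (k/(k−1))·(1 − sum of item variances/Var(T)) = (7/6)·(1 − 8.80/16.48) = 0.544

α = 0.544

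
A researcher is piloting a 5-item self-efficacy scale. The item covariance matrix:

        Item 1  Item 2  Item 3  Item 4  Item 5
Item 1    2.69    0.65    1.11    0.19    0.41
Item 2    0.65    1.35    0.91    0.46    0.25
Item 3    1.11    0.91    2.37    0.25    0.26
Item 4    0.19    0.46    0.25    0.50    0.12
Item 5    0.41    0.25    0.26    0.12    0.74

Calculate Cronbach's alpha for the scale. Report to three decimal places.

Cronbach's alpha = 0.683

sum of item variances = 2.69 + 1.35 + 2.37 + 0.50 + 0.74 = 7.65
Sum of off-diagonal covariances = 4.61
σ²_T = 7.65 + 2 × 4.61 = 16.87
α = (k/(k−1))·(1 − sum of item variances/σ²_T) = (5/4)·(1 − 7.65/16.87) = 0.683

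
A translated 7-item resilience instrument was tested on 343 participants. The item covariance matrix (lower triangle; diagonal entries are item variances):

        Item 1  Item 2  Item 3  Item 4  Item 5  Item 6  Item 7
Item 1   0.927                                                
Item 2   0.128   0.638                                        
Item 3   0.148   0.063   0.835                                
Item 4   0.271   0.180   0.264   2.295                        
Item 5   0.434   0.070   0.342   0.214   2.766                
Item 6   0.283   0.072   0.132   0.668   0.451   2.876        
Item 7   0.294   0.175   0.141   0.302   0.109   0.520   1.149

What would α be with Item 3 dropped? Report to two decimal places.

α = 0.53

Remaining items: Item 1, Item 2, Item 4, Item 5, Item 6, Item 7 (k = 6).
sum of item variances = 0.927 + 0.638 + 2.295 + 2.766 + 2.876 + 1.149 = 10.651
σ²_total = 10.651 + 2 × 4.171 = 18.993
α (item deleted) = (6/5)·(1 − 10.651/18.993) = 0.53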